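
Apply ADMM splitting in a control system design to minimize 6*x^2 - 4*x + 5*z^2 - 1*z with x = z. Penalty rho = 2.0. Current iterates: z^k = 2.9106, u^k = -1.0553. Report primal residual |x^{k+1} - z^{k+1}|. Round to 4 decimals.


ADMM iteration with rho = 2.0, z^k = 2.9106, u^k = -1.0553
Step 1: x-update.
Minimize 6*x^2 - 4*x + (2.0/2)*(x - 2.9106 - 1.0553)^2
FOC: (2*6 + 2.0)*x = 4 + 2.0*(2.9106 + 1.0553)
x^{k+1} = 0.8523
Step 2: z-update.
Minimize 5*z^2 - 1*z + (2.0/2)*(0.8523 - z - 1.0553)^2
FOC: (2*5 + 2.0)*z = 1 + 2.0*(0.8523 - 1.0553)
z^{k+1} = 0.0495
Step 3: u-update.
u^{k+1} = -1.0553 + 0.8523 - 0.0495 = -0.2525
Step 4: Primal residual = |0.8523 - 0.0495| = 0.8028


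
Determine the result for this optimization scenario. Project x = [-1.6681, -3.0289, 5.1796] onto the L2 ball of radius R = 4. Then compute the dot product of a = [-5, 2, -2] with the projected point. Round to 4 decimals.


Step 1: Compute ||x|| (intermediates to 6 decimals).
||x|| = sqrt((-1.6681)^2 + (-3.0289)^2 + 5.1796^2) = 6.227764
Step 2: Project.
Since ||x|| > R, scale = R/||x|| = 4/6.227764 = 0.642285, proj(x) = scale * x
proj(x) = [-1.071396, -1.945417, 3.326779]
Step 3: Dot product.
a^T * proj(x) = -5*(-1.071396) + 2*(-1.945417) - 2*3.326779 = -5.1874


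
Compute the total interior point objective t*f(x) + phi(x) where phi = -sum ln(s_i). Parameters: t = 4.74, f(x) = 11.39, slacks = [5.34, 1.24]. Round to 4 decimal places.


Step 1: Compute log-barrier.
ln values: [1.6752, 0.2151]
phi = -(1.6752 + 0.2151) = -1.8903
Step 2: Compute augmented objective.
t*f(x) = 4.74*11.39 = 53.9886
Total = 53.9886 - 1.8903 = 52.0983


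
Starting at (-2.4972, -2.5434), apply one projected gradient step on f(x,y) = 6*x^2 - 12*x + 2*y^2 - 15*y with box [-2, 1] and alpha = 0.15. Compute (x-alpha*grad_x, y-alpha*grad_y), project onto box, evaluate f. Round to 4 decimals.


Step 1: Compute gradient at (-2.4972, -2.5434).
grad_x = 2*6*-2.4972 - 12 = -41.9664
grad_y = 2*2*-2.5434 - 15 = -25.1736
Step 2: Gradient step.
x_raw = -2.4972 - 0.15*-41.9664 = 3.7978
y_raw = -2.5434 - 0.15*-25.1736 = 1.2326
Step 3: Project onto [-2, 1].
x_proj = clip(3.7978) = 1.0
y_proj = clip(1.2326) = 1.0
Step 4: Evaluate f.
f(1.0, 1.0) = -19.0


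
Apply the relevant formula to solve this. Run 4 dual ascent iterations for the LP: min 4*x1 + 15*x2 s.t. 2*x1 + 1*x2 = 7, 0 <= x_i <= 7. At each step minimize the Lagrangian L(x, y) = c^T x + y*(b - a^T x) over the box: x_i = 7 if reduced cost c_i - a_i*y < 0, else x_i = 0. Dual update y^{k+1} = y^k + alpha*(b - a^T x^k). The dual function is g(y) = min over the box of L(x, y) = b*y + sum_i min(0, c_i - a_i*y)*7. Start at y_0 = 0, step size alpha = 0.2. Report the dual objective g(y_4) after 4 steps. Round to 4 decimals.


Dual ascent for LP: min 4*x1 + 15*x2, 2*x1 + 1*x2 = 7, 0 <= x_i <= 7
Step 1: y^k = 0.0, reduced costs: (4.0, 15.0)
  x^k = (0.0, 0.0), subgradient = b - a^T x = 7.0
  y^{k+1} = 0.0 + 0.2*7.0 = 1.4
Step 2: y^k = 1.4, reduced costs: (1.2, 13.6)
  x^k = (0.0, 0.0), subgradient = b - a^T x = 7.0
  y^{k+1} = 1.4 + 0.2*7.0 = 2.8
Step 3: y^k = 2.8, reduced costs: (-1.6, 12.2)
  x^k = (7.0, 0.0), subgradient = b - a^T x = -7.0
  y^{k+1} = 2.8 + 0.2*-7.0 = 1.4
Step 4: y^k = 1.4, reduced costs: (1.2, 13.6)
  x^k = (0.0, 0.0), subgradient = b - a^T x = 7.0
  y^{k+1} = 1.4 + 0.2*7.0 = 2.8
Dual objective at y_4 = 2.8: reduced costs (-1.6, 12.2), box minimizer x = (7.0, 0.0)
g(y_4) = b*y + (c1 - a1*y)*x1 + (c2 - a2*y)*x2 = 7*2.8 + (-1.6)*7.0 + 12.2*0.0 = 19.6 - 11.2 + 0.0 = 8.4


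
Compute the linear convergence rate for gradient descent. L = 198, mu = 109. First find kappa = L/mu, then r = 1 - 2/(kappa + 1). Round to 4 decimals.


Step 1: Compute the condition number.
kappa = L/mu = 198/109 = 1.8165
Step 2: Compute the convergence rate.
r = 1 - 2/(kappa + 1) = 1 - 2*mu/(L + mu) = (L - mu)/(L + mu) = 89/307 = 0.2899


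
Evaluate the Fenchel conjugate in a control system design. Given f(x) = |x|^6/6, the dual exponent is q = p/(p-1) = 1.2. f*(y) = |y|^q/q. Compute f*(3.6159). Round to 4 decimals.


The conjugate exponent q satisfies 1/p + 1/q = 1.
p = 6, so q = 6/(6 - 1) = 1.2
|y|^q = 3.6159^1.2 = 4.6758
f*(3.6159) = 4.6758 / 1.2 = 3.8965


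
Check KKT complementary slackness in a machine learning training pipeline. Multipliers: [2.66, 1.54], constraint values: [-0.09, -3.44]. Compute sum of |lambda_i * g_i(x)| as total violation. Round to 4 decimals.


KKT complementary slackness check:
lambda_1 * g_1 = 2.66 * -0.09 = -0.2394
lambda_2 * g_2 = 1.54 * -3.44 = -5.2976
Total violation = 0.2394 + 5.2976 = 5.537


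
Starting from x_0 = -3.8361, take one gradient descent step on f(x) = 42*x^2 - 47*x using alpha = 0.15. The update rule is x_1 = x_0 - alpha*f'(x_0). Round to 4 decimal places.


We compute the gradient at x_0 and apply the update.
f'(x) = 84*x - 47
f'(-3.8361) = 84*-3.8361 - 47 = -369.2324
x_1 = -3.8361 - 0.15*-369.2324 = 51.5488


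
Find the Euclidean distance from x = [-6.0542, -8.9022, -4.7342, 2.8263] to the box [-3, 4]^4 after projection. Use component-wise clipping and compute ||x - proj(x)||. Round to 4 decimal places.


Project each component onto [-3, 4].
clip(-6.0542) = -3.0, clip(-8.9022) = -3.0, clip(-4.7342) = -3.0, clip(2.8263) = 2.8263
Projection = [-3.0, -3.0, -3.0, 2.8263]
Squared diffs: [9.3281, 34.836, 3.0074, 0.0]
Distance = sqrt(47.1715) = 6.8682


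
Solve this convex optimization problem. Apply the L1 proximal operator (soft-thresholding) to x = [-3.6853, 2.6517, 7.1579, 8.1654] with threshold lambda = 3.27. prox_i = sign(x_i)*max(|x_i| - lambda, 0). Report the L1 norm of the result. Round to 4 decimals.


Soft-thresholding with lambda = 3.27:
prox(-3.6853) = sign(-3.6853)*max(|-3.6853| - 3.27, 0) = -0.4153
prox(2.6517) = sign(2.6517)*max(|2.6517| - 3.27, 0) = 0.0
prox(7.1579) = sign(7.1579)*max(|7.1579| - 3.27, 0) = 3.8879
prox(8.1654) = sign(8.1654)*max(|8.1654| - 3.27, 0) = 4.8954
prox(x) = [-0.4153, 0.0, 3.8879, 4.8954]
||prox(x)||_1 = 0.4153 + 0.0 + 3.8879 + 4.8954 = 9.1986


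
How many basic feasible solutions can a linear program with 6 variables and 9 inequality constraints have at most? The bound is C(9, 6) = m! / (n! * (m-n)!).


Each vertex corresponds to some choice of n active constraints out of m, so the number of vertices is at most C(m, n) = m! / (n!(m-n)!).
m = 9, n = 6
Numerator: 9 * 8 * 7 * 6 * 5 * 4
Denominator: 6! = 720
C(9, 6) = 84


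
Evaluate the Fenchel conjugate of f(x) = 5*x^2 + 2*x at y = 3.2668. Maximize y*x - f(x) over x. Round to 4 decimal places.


f*(y) = sup_x {y*x - a*x^2 - b*x} = sup_x {(y-b)*x - a*x^2}
FOC: (y - b) - 2a*x = 0 => x* = (y - b)/(2a)
x* = (3.2668 - 2)/(2*5) = 0.1267
f*(3.2668) = (y-b)^2/(4a) = (3.2668 - 2)^2/(4*5)
= 1.6048/20 = 0.0802


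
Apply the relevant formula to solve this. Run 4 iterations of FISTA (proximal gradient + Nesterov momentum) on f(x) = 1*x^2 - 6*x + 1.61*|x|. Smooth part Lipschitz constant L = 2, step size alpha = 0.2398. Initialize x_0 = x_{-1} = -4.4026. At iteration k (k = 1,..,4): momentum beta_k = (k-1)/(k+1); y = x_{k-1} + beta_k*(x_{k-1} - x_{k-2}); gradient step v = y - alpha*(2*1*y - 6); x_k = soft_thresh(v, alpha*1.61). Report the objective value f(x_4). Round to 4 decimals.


FISTA on f(x) = 1*x^2 - 6*x + 1.61*|x|
L = 2, alpha = 0.2398
Iteration 1: beta = 0.0, y = -4.4026 + 0.0*(-4.4026 + 4.4026) = -4.4026
  grad(y) = -14.8052, v = y - alpha*grad = -0.8523
  prox(v) = soft_thresh(-0.8523, 0.3861) = -0.4662
Iteration 2: beta = 0.3333, y = -0.4662 + 0.3333*(-0.4662 + 4.4026) = 0.8459
  grad(y) = -4.3082, v = y - alpha*grad = 1.879
  prox(v) = soft_thresh(1.879, 0.3861) = 1.4929
Iteration 3: beta = 0.5, y = 1.4929 + 0.5*(1.4929 + 0.4662) = 2.4725
  grad(y) = -1.055, v = y - alpha*grad = 2.7255
  prox(v) = soft_thresh(2.7255, 0.3861) = 2.3394
Iteration 4: beta = 0.6, y = 2.3394 + 0.6*(2.3394 - 1.4929) = 2.8473
  grad(y) = -0.3054, v = y - alpha*grad = 2.9205
  prox(v) = soft_thresh(2.9205, 0.3861) = 2.5345
f(x_4) = 1*2.5345^2 - 6*2.5345 + 1.61*|2.5345| = -4.7028


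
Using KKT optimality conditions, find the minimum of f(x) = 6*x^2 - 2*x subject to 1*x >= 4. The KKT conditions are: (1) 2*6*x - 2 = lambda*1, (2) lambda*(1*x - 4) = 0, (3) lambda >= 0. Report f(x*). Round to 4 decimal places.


Step 1: Try lambda = 0 (constraint inactive).
x_unc = 2/(2*6) = 0.1667
Check: 1*0.1667 = 0.1667 < 4 -- violated!
Step 2: Constraint must be active: 1*x = 4
x* = 4/1 = 4.0
lambda = (2*6*4.0 - 2)/1 = 46.0
Step 3: Compute optimal value.
f(x*) = 6*4.0^2 - 2*4.0 = 88.0


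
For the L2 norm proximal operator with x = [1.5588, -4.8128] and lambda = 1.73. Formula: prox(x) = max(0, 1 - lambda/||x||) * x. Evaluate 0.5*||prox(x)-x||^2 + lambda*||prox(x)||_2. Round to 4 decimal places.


Step 1: Compute ||x||.
||x|| = 5.0589
Step 2: Compute scaling factor.
scale = max(0, 1 - 1.73/5.0589) = 0.658
Step 3: prox(x) = [1.0257, -3.167]
||prox(x)|| = 3.3289
Step 4: Proximal objective.
0.5*||prox-x||^2 = 1.4965
lambda*||prox|| = 5.759
Total = 7.2555


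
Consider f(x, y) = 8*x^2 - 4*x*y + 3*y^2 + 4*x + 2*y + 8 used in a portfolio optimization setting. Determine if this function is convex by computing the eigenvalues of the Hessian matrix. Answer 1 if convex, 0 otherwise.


The Hessian of f(x,y) = 8*x^2 - 4*x*y + 3*y^2 + 4*x + 2*y + 8 is:
H = [[16, -4], [-4, 6]]
Trace = 16 + 6 = 22
Determinant = 16*6 - (-4)^2 = 80
Discriminant = (22)^2 - 4*80 = 164.0
Eigenvalues: lambda_1 = 4.5969, lambda_2 = 17.4031
The function is convex.

1


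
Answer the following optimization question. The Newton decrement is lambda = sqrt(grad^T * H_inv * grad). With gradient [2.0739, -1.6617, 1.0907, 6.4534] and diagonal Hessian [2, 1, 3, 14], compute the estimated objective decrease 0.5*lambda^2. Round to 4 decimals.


Step 1: H is diagonal, so H^(-1) * g = [1.037, -1.6617, 0.3636, 0.461].
Step 2: g^T H^(-1) g = sum_i g_i^2 / H_ii
  = (2.0739)^2/2 + (-1.6617)^2/1 + (1.0907)^2/3 + (6.4534)^2/14
  = 2.1505 + 2.7612 + 0.3965 + 2.9747 = 8.2831
Step 3: Objective decrease = 0.5 * g^T H^(-1) g = 4.1415


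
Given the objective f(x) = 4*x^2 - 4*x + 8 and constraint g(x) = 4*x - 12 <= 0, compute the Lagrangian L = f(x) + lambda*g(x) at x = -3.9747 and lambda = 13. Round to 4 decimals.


Step 1: Evaluate f(x).
f(-3.9747) = 4*(-3.9747)^2 - 4*(-3.9747) + 8 = 87.0918
Step 2: Evaluate g(x).
g(-3.9747) = 4*-3.9747 - 12 = -27.8988
Step 3: Compute Lagrangian.
L = 87.0918 + 13*-27.8988 = -275.5926


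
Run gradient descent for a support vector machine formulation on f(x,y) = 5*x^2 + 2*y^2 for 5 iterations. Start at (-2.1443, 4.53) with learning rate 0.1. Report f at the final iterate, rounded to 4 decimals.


Gradient descent on f(x,y) = 5*x^2 + 2*y^2.
Starting point: (-2.1443, 4.53), alpha = 0.1
Step 1: grad_x = 2*5*-2.1443 = -21.443, grad_y = 2*2*4.53 = 18.12
  x_1 = -2.1443 - 0.1*-21.443 = 0.0
  y_1 = 4.53 - 0.1*18.12 = 2.718
Step 2: grad_x = 2*5*0.0 = 0.0, grad_y = 2*2*2.718 = 10.872
  x_2 = 0.0 - 0.1*0.0 = 0.0
  y_2 = 2.718 - 0.1*10.872 = 1.6308
Step 3: grad_x = 2*5*0.0 = 0.0, grad_y = 2*2*1.6308 = 6.5232
  x_3 = 0.0 - 0.1*0.0 = 0.0
  y_3 = 1.6308 - 0.1*6.5232 = 0.9785
Step 4: grad_x = 2*5*0.0 = 0.0, grad_y = 2*2*0.9785 = 3.9139
  x_4 = 0.0 - 0.1*0.0 = 0.0
  y_4 = 0.9785 - 0.1*3.9139 = 0.5871
Step 5: grad_x = 2*5*0.0 = 0.0, grad_y = 2*2*0.5871 = 2.3484
  x_5 = 0.0 - 0.1*0.0 = 0.0
  y_5 = 0.5871 - 0.1*2.3484 = 0.3523
f(0.0, 0.3523) = 5*0.0^2 + 2*0.3523^2 = 0.2482


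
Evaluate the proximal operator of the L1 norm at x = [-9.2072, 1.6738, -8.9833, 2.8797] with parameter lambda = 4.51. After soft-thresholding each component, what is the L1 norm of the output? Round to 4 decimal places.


Soft-thresholding with lambda = 4.51:
prox(-9.2072) = sign(-9.2072)*max(|-9.2072| - 4.51, 0) = -4.6972
prox(1.6738) = sign(1.6738)*max(|1.6738| - 4.51, 0) = 0.0
prox(-8.9833) = sign(-8.9833)*max(|-8.9833| - 4.51, 0) = -4.4733
prox(2.8797) = sign(2.8797)*max(|2.8797| - 4.51, 0) = 0.0
prox(x) = [-4.6972, 0.0, -4.4733, 0.0]
||prox(x)||_1 = 4.6972 + 0.0 + 4.4733 + 0.0 = 9.1705


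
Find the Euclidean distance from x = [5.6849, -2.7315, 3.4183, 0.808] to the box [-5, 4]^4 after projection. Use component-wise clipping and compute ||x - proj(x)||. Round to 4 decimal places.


Project each component onto [-5, 4].
clip(5.6849) = 4.0, clip(-2.7315) = -2.7315, clip(3.4183) = 3.4183, clip(0.808) = 0.808
Projection = [4.0, -2.7315, 3.4183, 0.808]
Squared diffs: [2.8389, 0.0, 0.0, 0.0]
Distance = sqrt(2.8389) = 1.6849


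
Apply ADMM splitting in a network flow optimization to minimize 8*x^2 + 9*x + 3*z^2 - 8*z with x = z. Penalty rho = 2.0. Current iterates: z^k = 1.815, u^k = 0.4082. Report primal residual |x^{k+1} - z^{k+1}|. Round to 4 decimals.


ADMM iteration with rho = 2.0, z^k = 1.815, u^k = 0.4082
Step 1: x-update.
Minimize 8*x^2 + 9*x + (2.0/2)*(x - 1.815 + 0.4082)^2
FOC: (2*8 + 2.0)*x = -9 + 2.0*(1.815 - 0.4082)
x^{k+1} = -0.3437
Step 2: z-update.
Minimize 3*z^2 - 8*z + (2.0/2)*(-0.3437 - z + 0.4082)^2
FOC: (2*3 + 2.0)*z = 8 + 2.0*(-0.3437 + 0.4082)
z^{k+1} = 1.0161
Step 3: u-update.
u^{k+1} = 0.4082 - 0.3437 - 1.0161 = -0.9516
Step 4: Primal residual = |-0.3437 - 1.0161| = 1.3598


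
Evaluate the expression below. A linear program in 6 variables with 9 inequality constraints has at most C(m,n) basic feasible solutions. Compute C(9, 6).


Each vertex corresponds to some choice of n active constraints out of m, so the number of vertices is at most C(m, n) = m! / (n!(m-n)!).
m = 9, n = 6
Numerator: 9 * 8 * 7 * 6 * 5 * 4
Denominator: 6! = 720
C(9, 6) = 84


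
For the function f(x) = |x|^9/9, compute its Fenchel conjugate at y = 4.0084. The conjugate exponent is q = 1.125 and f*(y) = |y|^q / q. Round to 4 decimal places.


The conjugate exponent q satisfies 1/p + 1/q = 1.
p = 9, so q = 9/(9 - 1) = 1.125
|y|^q = 4.0084^1.125 = 4.7681
f*(4.0084) = 4.7681 / 1.125 = 4.2383


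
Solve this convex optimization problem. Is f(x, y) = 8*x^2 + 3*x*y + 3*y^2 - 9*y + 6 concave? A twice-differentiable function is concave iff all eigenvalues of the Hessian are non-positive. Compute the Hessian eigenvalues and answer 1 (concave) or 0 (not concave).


The Hessian of f(x,y) = 8*x^2 + 3*x*y + 3*y^2 - 9*y + 6 is:
H = [[16, 3], [3, 6]]
Trace = 16 + 6 = 22
Determinant = 16*6 - (3)^2 = 87
Discriminant = (22)^2 - 4*87 = 136.0
Eigenvalues: lambda_1 = 5.169, lambda_2 = 16.831
The function is not concave.

0


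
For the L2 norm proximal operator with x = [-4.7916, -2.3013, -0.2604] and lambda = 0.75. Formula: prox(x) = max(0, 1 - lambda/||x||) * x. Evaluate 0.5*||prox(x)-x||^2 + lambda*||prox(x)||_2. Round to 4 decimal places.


Step 1: Compute ||x||.
||x|| = 5.322
Step 2: Compute scaling factor.
scale = max(0, 1 - 0.75/5.322) = 0.8591
Step 3: prox(x) = [-4.1163, -1.977, -0.2237]
||prox(x)|| = 4.572
Step 4: Proximal objective.
0.5*||prox-x||^2 = 0.2813
lambda*||prox|| = 3.429
Total = 3.7102


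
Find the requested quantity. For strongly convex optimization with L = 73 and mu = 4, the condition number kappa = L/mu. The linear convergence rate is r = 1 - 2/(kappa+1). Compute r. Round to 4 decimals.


Step 1: Compute the condition number.
kappa = L/mu = 73/4 = 18.25
Step 2: Compute the convergence rate.
r = 1 - 2/(kappa + 1) = 1 - 2*mu/(L + mu) = (L - mu)/(L + mu) = 69/77 = 0.8961


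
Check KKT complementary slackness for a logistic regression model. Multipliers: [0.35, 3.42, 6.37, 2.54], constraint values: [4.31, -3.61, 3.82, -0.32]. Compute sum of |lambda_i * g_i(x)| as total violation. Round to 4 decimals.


KKT complementary slackness check:
lambda_1 * g_1 = 0.35 * 4.31 = 1.5085
lambda_2 * g_2 = 3.42 * -3.61 = -12.3462
lambda_3 * g_3 = 6.37 * 3.82 = 24.3334
lambda_4 * g_4 = 2.54 * -0.32 = -0.8128
Total violation = 1.5085 + 12.3462 + 24.3334 + 0.8128 = 39.0009


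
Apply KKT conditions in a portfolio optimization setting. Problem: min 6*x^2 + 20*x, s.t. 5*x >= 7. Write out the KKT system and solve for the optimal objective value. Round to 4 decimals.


Step 1: Try lambda = 0 (constraint inactive).
x_unc = -20/(2*6) = -1.6667
Check: 5*-1.6667 = -8.3335 < 7 -- violated!
Step 2: Constraint must be active: 5*x = 7
x* = 7/5 = 1.4
lambda = (2*6*1.4 + 20)/5 = 7.36
Step 3: Compute optimal value.
f(x*) = 6*1.4^2 + 20*1.4 = 39.76


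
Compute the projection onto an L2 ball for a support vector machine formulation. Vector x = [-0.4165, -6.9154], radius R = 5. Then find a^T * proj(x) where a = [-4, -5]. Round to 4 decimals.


Step 1: Compute ||x|| (intermediates to 6 decimals).
||x|| = sqrt((-0.4165)^2 + (-6.9154)^2) = 6.927931
Step 2: Project.
Since ||x|| > R, scale = R/||x|| = 5/6.927931 = 0.721716, proj(x) = scale * x
proj(x) = [-0.300595, -4.990955]
Step 3: Dot product.
a^T * proj(x) = -4*(-0.300595) - 5*(-4.990955) = 26.1572


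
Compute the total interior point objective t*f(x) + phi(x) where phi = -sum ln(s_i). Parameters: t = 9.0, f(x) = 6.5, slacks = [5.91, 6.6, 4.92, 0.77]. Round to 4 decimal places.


Step 1: Compute log-barrier.
ln values: [1.7766, 1.8871, 1.5933, -0.2614]
phi = -(1.7766 + 1.8871 + 1.5933 - 0.2614) = -4.9957
Step 2: Compute augmented objective.
t*f(x) = 9.0*6.5 = 58.5
Total = 58.5 - 4.9957 = 53.5043


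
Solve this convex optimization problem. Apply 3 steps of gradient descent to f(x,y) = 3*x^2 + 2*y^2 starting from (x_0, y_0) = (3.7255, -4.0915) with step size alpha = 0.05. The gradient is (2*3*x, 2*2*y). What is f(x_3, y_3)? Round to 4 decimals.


Gradient descent on f(x,y) = 3*x^2 + 2*y^2.
Starting point: (3.7255, -4.0915), alpha = 0.05
Step 1: grad_x = 2*3*3.7255 = 22.353, grad_y = 2*2*-4.0915 = -16.366
  x_1 = 3.7255 - 0.05*22.353 = 2.6079
  y_1 = -4.0915 - 0.05*-16.366 = -3.2732
Step 2: grad_x = 2*3*2.6079 = 15.6471, grad_y = 2*2*-3.2732 = -13.0928
  x_2 = 2.6079 - 0.05*15.6471 = 1.8255
  y_2 = -3.2732 - 0.05*-13.0928 = -2.6186
Step 3: grad_x = 2*3*1.8255 = 10.953, grad_y = 2*2*-2.6186 = -10.4742
  x_3 = 1.8255 - 0.05*10.953 = 1.2778
  y_3 = -2.6186 - 0.05*-10.4742 = -2.0948
f(1.2778, -2.0948) = 3*1.2778^2 + 2*(-2.0948)^2 = 13.6755


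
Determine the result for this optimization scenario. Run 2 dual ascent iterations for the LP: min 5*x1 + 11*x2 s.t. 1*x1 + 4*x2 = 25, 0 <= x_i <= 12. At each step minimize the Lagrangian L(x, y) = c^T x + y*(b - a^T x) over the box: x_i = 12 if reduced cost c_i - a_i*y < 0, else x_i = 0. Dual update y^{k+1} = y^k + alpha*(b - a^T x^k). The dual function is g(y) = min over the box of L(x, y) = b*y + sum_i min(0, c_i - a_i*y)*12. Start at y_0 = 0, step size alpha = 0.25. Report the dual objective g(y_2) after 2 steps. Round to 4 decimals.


Dual ascent for LP: min 5*x1 + 11*x2, 1*x1 + 4*x2 = 25, 0 <= x_i <= 12
Step 1: y^k = 0.0, reduced costs: (5.0, 11.0)
  x^k = (0.0, 0.0), subgradient = b - a^T x = 25.0
  y^{k+1} = 0.0 + 0.25*25.0 = 6.25
Step 2: y^k = 6.25, reduced costs: (-1.25, -14.0)
  x^k = (12.0, 12.0), subgradient = b - a^T x = -35.0
  y^{k+1} = 6.25 + 0.25*-35.0 = -2.5
Dual objective at y_2 = -2.5: reduced costs (7.5, 21.0), box minimizer x = (0.0, 0.0)
g(y_2) = b*y + (c1 - a1*y)*x1 + (c2 - a2*y)*x2 = 25*(-2.5) + 7.5*0.0 + 21.0*0.0 = -62.5 + 0.0 + 0.0 = -62.5


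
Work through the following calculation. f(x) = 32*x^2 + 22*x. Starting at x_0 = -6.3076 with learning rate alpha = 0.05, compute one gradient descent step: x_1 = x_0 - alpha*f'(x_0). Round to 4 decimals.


We compute the gradient at x_0 and apply the update.
f'(x) = 64*x + 22
f'(-6.3076) = 64*-6.3076 + 22 = -381.6864
x_1 = -6.3076 - 0.05*-381.6864 = 12.7767


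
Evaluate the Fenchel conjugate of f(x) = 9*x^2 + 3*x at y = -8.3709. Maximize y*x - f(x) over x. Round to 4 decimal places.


f*(y) = sup_x {y*x - a*x^2 - b*x} = sup_x {(y-b)*x - a*x^2}
FOC: (y - b) - 2a*x = 0 => x* = (y - b)/(2a)
x* = (-8.3709 - 3)/(2*9) = -0.6317
f*(-8.3709) = (y-b)^2/(4a) = (-8.3709 - 3)^2/(4*9)
= 129.2974/36 = 3.5916


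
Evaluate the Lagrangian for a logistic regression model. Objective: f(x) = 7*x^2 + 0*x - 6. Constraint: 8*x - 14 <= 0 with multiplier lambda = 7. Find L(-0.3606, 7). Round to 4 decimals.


Step 1: Evaluate f(x).
f(-0.3606) = 7*(-0.3606)^2 + 0*(-0.3606) - 6 = -5.0898
Step 2: Evaluate g(x).
g(-0.3606) = 8*-0.3606 - 14 = -16.8848
Step 3: Compute Lagrangian.
L = -5.0898 + 7*-16.8848 = -123.2834


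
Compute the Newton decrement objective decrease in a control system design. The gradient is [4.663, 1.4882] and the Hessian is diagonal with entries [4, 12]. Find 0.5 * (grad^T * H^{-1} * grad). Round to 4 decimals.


Step 1: H is diagonal, so H^(-1) * g = [1.1658, 0.124].
Step 2: g^T H^(-1) g = sum_i g_i^2 / H_ii
  = (4.663)^2/4 + (1.4882)^2/12
  = 5.4359 + 0.1846 = 5.6205
Step 3: Objective decrease = 0.5 * g^T H^(-1) g = 2.8102


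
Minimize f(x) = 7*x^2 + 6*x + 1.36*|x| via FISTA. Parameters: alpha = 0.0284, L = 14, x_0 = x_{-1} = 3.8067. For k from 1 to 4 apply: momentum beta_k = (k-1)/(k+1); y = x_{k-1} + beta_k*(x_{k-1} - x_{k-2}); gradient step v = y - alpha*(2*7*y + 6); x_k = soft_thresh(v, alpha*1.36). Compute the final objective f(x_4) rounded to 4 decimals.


FISTA on f(x) = 7*x^2 + 6*x + 1.36*|x|
L = 14, alpha = 0.0284
Iteration 1: beta = 0.0, y = 3.8067 + 0.0*(3.8067 - 3.8067) = 3.8067
  grad(y) = 59.2938, v = y - alpha*grad = 2.1228
  prox(v) = soft_thresh(2.1228, 0.0386) = 2.0841
Iteration 2: beta = 0.3333, y = 2.0841 + 0.3333*(2.0841 - 3.8067) = 1.5099
  grad(y) = 27.1392, v = y - alpha*grad = 0.7392
  prox(v) = soft_thresh(0.7392, 0.0386) = 0.7006
Iteration 3: beta = 0.5, y = 0.7006 + 0.5*(0.7006 - 2.0841) = 0.0088
  grad(y) = 6.123, v = y - alpha*grad = -0.1651
  prox(v) = soft_thresh(-0.1651, 0.0386) = -0.1265
Iteration 4: beta = 0.6, y = -0.1265 + 0.6*(-0.1265 - 0.7006) = -0.6227
  grad(y) = -2.718, v = y - alpha*grad = -0.5455
  prox(v) = soft_thresh(-0.5455, 0.0386) = -0.5069
f(x_4) = 7*(-0.5069)^2 + 6*(-0.5069) + 1.36*|-0.5069| = -0.5534


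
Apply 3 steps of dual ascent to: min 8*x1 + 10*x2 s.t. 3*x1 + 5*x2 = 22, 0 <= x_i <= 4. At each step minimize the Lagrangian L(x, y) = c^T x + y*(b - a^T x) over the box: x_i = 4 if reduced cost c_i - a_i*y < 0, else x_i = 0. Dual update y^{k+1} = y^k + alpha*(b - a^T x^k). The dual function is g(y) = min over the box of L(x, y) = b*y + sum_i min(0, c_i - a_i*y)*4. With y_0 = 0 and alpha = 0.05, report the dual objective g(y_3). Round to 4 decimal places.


Dual ascent for LP: min 8*x1 + 10*x2, 3*x1 + 5*x2 = 22, 0 <= x_i <= 4
Step 1: y^k = 0.0, reduced costs: (8.0, 10.0)
  x^k = (0.0, 0.0), subgradient = b - a^T x = 22.0
  y^{k+1} = 0.0 + 0.05*22.0 = 1.1
Step 2: y^k = 1.1, reduced costs: (4.7, 4.5)
  x^k = (0.0, 0.0), subgradient = b - a^T x = 22.0
  y^{k+1} = 1.1 + 0.05*22.0 = 2.2
Step 3: y^k = 2.2, reduced costs: (1.4, -1.0)
  x^k = (0.0, 4.0), subgradient = b - a^T x = 2.0
  y^{k+1} = 2.2 + 0.05*2.0 = 2.3
Dual objective at y_3 = 2.3: reduced costs (1.1, -1.5), box minimizer x = (0.0, 4.0)
g(y_3) = b*y + (c1 - a1*y)*x1 + (c2 - a2*y)*x2 = 22*2.3 + 1.1*0.0 + (-1.5)*4.0 = 50.6 + 0.0 - 6.0 = 44.6


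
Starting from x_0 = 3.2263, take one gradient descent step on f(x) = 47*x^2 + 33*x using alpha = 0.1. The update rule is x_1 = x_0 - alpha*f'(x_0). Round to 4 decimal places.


We compute the gradient at x_0 and apply the update.
f'(x) = 94*x + 33
f'(3.2263) = 94*3.2263 + 33 = 336.2722
x_1 = 3.2263 - 0.1*336.2722 = -30.4009


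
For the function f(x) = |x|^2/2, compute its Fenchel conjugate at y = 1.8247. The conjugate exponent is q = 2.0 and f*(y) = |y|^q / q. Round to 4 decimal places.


The conjugate exponent q satisfies 1/p + 1/q = 1.
p = 2, so q = 2/(2 - 1) = 2.0
|y|^q = 1.8247^2.0 = 3.3295
f*(1.8247) = 3.3295 / 2.0 = 1.6648


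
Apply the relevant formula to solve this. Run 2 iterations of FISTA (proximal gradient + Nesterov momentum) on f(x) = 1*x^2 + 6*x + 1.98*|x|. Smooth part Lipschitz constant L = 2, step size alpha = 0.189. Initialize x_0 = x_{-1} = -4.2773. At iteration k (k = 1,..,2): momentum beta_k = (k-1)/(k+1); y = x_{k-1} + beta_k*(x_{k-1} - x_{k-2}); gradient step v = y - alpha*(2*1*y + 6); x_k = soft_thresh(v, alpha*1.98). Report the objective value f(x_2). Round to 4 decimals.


FISTA on f(x) = 1*x^2 + 6*x + 1.98*|x|
L = 2, alpha = 0.189
Iteration 1: beta = 0.0, y = -4.2773 + 0.0*(-4.2773 + 4.2773) = -4.2773
  grad(y) = -2.5546, v = y - alpha*grad = -3.7945
  prox(v) = soft_thresh(-3.7945, 0.3742) = -3.4203
Iteration 2: beta = 0.3333, y = -3.4203 + 0.3333*(-3.4203 + 4.2773) = -3.1346
  grad(y) = -0.2692, v = y - alpha*grad = -3.0837
  prox(v) = soft_thresh(-3.0837, 0.3742) = -2.7095
f(x_2) = 1*(-2.7095)^2 + 6*(-2.7095) + 1.98*|-2.7095| = -3.5508


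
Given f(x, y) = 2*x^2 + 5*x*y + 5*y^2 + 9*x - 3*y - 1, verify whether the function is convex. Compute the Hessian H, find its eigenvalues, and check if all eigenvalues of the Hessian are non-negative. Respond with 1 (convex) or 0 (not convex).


The Hessian of f(x,y) = 2*x^2 + 5*x*y + 5*y^2 + 9*x - 3*y - 1 is:
H = [[4, 5], [5, 10]]
Trace = 4 + 10 = 14
Determinant = 4*10 - (5)^2 = 15
Discriminant = (14)^2 - 4*15 = 136.0
Eigenvalues: lambda_1 = 1.169, lambda_2 = 12.831
The function is convex.

1


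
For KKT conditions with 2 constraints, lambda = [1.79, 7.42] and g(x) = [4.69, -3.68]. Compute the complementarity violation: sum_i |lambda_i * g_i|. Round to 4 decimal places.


KKT complementary slackness check:
lambda_1 * g_1 = 1.79 * 4.69 = 8.3951
lambda_2 * g_2 = 7.42 * -3.68 = -27.3056
Total violation = 8.3951 + 27.3056 = 35.7007


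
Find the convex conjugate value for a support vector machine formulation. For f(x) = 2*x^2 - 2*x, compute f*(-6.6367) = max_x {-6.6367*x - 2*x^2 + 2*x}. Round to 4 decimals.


f*(y) = sup_x {y*x - a*x^2 - b*x} = sup_x {(y-b)*x - a*x^2}
FOC: (y - b) - 2a*x = 0 => x* = (y - b)/(2a)
x* = (-6.6367 + 2)/(2*2) = -1.1592
f*(-6.6367) = (y-b)^2/(4a) = (-6.6367 + 2)^2/(4*2)
= 21.499/8 = 2.6874


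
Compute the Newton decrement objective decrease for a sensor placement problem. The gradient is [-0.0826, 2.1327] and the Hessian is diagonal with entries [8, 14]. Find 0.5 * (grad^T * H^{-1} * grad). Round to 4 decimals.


Step 1: H is diagonal, so H^(-1) * g = [-0.0103, 0.1523].
Step 2: g^T H^(-1) g = sum_i g_i^2 / H_ii
  = (-0.0826)^2/8 + (2.1327)^2/14
  = 0.0009 + 0.3249 = 0.3257
Step 3: Objective decrease = 0.5 * g^T H^(-1) g = 0.1629


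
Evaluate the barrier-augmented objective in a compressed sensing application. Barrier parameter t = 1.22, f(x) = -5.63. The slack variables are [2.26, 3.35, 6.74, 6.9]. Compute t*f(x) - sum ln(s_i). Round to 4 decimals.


Step 1: Compute log-barrier.
ln values: [0.8154, 1.209, 1.9081, 1.9315]
phi = -(0.8154 + 1.209 + 1.9081 + 1.9315) = -5.8639
Step 2: Compute augmented objective.
t*f(x) = 1.22*-5.63 = -6.8686
Total = -6.8686 - 5.8639 = -12.7325


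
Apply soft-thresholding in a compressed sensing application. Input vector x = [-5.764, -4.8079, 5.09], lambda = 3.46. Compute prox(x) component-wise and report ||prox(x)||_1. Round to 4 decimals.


Soft-thresholding with lambda = 3.46:
prox(-5.764) = sign(-5.764)*max(|-5.764| - 3.46, 0) = -2.304
prox(-4.8079) = sign(-4.8079)*max(|-4.8079| - 3.46, 0) = -1.3479
prox(5.09) = sign(5.09)*max(|5.09| - 3.46, 0) = 1.63
prox(x) = [-2.304, -1.3479, 1.63]
||prox(x)||_1 = 2.304 + 1.3479 + 1.63 = 5.2819


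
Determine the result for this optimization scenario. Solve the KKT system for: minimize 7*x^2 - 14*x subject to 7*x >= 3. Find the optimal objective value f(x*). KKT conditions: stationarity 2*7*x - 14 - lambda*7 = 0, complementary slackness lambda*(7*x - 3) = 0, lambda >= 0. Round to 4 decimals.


Step 1: Try lambda = 0 (constraint inactive).
Stationarity: 2*7*x - 14 = 0
x* = 14/(2*7) = 1.0
Check constraint: 7*1.0 = 7.0 >= 3 -- satisfied.
Step 2: Compute optimal value.
f(x*) = 7*1.0^2 - 14*1.0 = -7.0


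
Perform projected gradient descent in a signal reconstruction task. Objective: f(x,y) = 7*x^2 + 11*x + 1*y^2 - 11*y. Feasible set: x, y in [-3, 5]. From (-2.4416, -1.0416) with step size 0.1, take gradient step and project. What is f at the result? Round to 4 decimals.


Step 1: Compute gradient at (-2.4416, -1.0416).
grad_x = 2*7*-2.4416 + 11 = -23.1824
grad_y = 2*1*-1.0416 - 11 = -13.0832
Step 2: Gradient step.
x_raw = -2.4416 - 0.1*-23.1824 = -0.1234
y_raw = -1.0416 - 0.1*-13.0832 = 0.2667
Step 3: Project onto [-3, 5].
x_proj = clip(-0.1234) = -0.1234
y_proj = clip(0.2667) = 0.2667
Step 4: Evaluate f.
f(-0.1234, 0.2667) = -4.1132


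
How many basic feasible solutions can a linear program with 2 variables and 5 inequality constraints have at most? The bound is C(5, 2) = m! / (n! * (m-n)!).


Each vertex corresponds to some choice of n active constraints out of m, so the number of vertices is at most C(m, n) = m! / (n!(m-n)!).
m = 5, n = 2
Numerator: 5 * 4
Denominator: 2! = 2
C(5, 2) = 10


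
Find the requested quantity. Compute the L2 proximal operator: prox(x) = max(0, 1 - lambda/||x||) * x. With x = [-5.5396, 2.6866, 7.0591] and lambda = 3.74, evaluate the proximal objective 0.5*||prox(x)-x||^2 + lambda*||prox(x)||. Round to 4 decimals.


Step 1: Compute ||x||.
||x|| = 9.3667
Step 2: Compute scaling factor.
scale = max(0, 1 - 3.74/9.3667) = 0.6007
Step 3: prox(x) = [-3.3277, 1.6139, 4.2405]
||prox(x)|| = 5.6267
Step 4: Proximal objective.
0.5*||prox-x||^2 = 6.9938
lambda*||prox|| = 21.0439
Total = 28.0378


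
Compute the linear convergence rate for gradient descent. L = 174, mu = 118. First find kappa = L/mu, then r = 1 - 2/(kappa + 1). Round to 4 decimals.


Step 1: Compute the condition number.
kappa = L/mu = 174/118 = 1.4746
Step 2: Compute the convergence rate.
r = 1 - 2/(kappa + 1) = 1 - 2*mu/(L + mu) = (L - mu)/(L + mu) = 56/292 = 0.1918


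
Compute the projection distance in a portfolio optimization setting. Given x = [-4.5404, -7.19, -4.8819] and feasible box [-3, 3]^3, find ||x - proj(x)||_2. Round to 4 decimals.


Project each component onto [-3, 3].
clip(-4.5404) = -3.0, clip(-7.19) = -3.0, clip(-4.8819) = -3.0
Projection = [-3.0, -3.0, -3.0]
Squared diffs: [2.3728, 17.5561, 3.5415]
Distance = sqrt(23.4704) = 4.8446


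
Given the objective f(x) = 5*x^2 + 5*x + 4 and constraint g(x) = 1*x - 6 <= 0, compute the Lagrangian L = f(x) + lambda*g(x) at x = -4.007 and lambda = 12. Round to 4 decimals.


Step 1: Evaluate f(x).
f(-4.007) = 5*(-4.007)^2 + 5*(-4.007) + 4 = 64.2452
Step 2: Evaluate g(x).
g(-4.007) = 1*-4.007 - 6 = -10.007
Step 3: Compute Lagrangian.
L = 64.2452 + 12*-10.007 = -55.8388


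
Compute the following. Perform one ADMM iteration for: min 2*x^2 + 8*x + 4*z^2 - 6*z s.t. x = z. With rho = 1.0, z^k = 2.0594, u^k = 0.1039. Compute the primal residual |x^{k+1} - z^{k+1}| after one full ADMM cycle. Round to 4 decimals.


ADMM iteration with rho = 1.0, z^k = 2.0594, u^k = 0.1039
Step 1: x-update.
Minimize 2*x^2 + 8*x + (1.0/2)*(x - 2.0594 + 0.1039)^2
FOC: (2*2 + 1.0)*x = -8 + 1.0*(2.0594 - 0.1039)
x^{k+1} = -1.2089
Step 2: z-update.
Minimize 4*z^2 - 6*z + (1.0/2)*(-1.2089 - z + 0.1039)^2
FOC: (2*4 + 1.0)*z = 6 + 1.0*(-1.2089 + 0.1039)
z^{k+1} = 0.5439
Step 3: u-update.
u^{k+1} = 0.1039 - 1.2089 - 0.5439 = -1.6489
Step 4: Primal residual = |-1.2089 - 0.5439| = 1.7528


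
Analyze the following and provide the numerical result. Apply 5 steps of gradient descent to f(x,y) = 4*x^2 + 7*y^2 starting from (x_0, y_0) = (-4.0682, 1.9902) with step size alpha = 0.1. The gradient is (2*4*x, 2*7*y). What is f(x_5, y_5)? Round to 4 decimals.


Gradient descent on f(x,y) = 4*x^2 + 7*y^2.
Starting point: (-4.0682, 1.9902), alpha = 0.1
Step 1: grad_x = 2*4*-4.0682 = -32.5456, grad_y = 2*7*1.9902 = 27.8628
  x_1 = -4.0682 - 0.1*-32.5456 = -0.8136
  y_1 = 1.9902 - 0.1*27.8628 = -0.7961
Step 2: grad_x = 2*4*-0.8136 = -6.5091, grad_y = 2*7*-0.7961 = -11.1451
  x_2 = -0.8136 - 0.1*-6.5091 = -0.1627
  y_2 = -0.7961 - 0.1*-11.1451 = 0.3184
Step 3: grad_x = 2*4*-0.1627 = -1.3018, grad_y = 2*7*0.3184 = 4.458
  x_3 = -0.1627 - 0.1*-1.3018 = -0.0325
  y_3 = 0.3184 - 0.1*4.458 = -0.1274
Step 4: grad_x = 2*4*-0.0325 = -0.2604, grad_y = 2*7*-0.1274 = -1.7832
  x_4 = -0.0325 - 0.1*-0.2604 = -0.0065
  y_4 = -0.1274 - 0.1*-1.7832 = 0.0509
Step 5: grad_x = 2*4*-0.0065 = -0.0521, grad_y = 2*7*0.0509 = 0.7133
  x_5 = -0.0065 - 0.1*-0.0521 = -0.0013
  y_5 = 0.0509 - 0.1*0.7133 = -0.0204
f(-0.0013, -0.0204) = 4*(-0.0013)^2 + 7*(-0.0204)^2 = 0.0029


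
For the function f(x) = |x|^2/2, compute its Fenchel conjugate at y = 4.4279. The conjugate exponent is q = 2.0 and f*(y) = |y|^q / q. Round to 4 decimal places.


The conjugate exponent q satisfies 1/p + 1/q = 1.
p = 2, so q = 2/(2 - 1) = 2.0
|y|^q = 4.4279^2.0 = 19.6063
f*(4.4279) = 19.6063 / 2.0 = 9.8031


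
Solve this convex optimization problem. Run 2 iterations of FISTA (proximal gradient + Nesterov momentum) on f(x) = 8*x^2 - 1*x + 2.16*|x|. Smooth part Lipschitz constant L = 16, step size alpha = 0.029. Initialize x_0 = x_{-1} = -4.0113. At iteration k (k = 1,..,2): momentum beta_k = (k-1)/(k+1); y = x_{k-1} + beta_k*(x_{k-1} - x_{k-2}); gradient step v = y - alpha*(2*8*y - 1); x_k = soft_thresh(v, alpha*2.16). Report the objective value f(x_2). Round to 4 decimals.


FISTA on f(x) = 8*x^2 - 1*x + 2.16*|x|
L = 16, alpha = 0.029
Iteration 1: beta = 0.0, y = -4.0113 + 0.0*(-4.0113 + 4.0113) = -4.0113
  grad(y) = -65.1808, v = y - alpha*grad = -2.1211
  prox(v) = soft_thresh(-2.1211, 0.0626) = -2.0584
Iteration 2: beta = 0.3333, y = -2.0584 + 0.3333*(-2.0584 + 4.0113) = -1.4075
  grad(y) = -23.5193, v = y - alpha*grad = -0.7254
  prox(v) = soft_thresh(-0.7254, 0.0626) = -0.6628
f(x_2) = 8*(-0.6628)^2 - 1*(-0.6628) + 2.16*|-0.6628| = 5.6083


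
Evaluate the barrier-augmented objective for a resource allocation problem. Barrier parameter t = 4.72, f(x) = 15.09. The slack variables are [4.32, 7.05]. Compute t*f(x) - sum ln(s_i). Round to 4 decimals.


Step 1: Compute log-barrier.
ln values: [1.4633, 1.953]
phi = -(1.4633 + 1.953) = -3.4163
Step 2: Compute augmented objective.
t*f(x) = 4.72*15.09 = 71.2248
Total = 71.2248 - 3.4163 = 67.8085


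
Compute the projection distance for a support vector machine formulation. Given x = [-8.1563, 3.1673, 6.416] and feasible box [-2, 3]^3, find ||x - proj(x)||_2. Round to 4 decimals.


Project each component onto [-2, 3].
clip(-8.1563) = -2.0, clip(3.1673) = 3.0, clip(6.416) = 3.0
Projection = [-2.0, 3.0, 3.0]
Squared diffs: [37.9, 0.028, 11.6691]
Distance = sqrt(49.5971) = 7.0425


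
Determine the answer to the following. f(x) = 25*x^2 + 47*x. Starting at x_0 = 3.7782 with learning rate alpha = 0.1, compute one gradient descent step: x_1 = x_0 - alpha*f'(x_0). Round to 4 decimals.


We compute the gradient at x_0 and apply the update.
f'(x) = 50*x + 47
f'(3.7782) = 50*3.7782 + 47 = 235.91
x_1 = 3.7782 - 0.1*235.91 = -19.8128


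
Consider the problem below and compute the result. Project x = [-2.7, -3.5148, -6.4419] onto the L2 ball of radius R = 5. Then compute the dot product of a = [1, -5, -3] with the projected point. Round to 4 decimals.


Step 1: Compute ||x|| (intermediates to 6 decimals).
||x|| = sqrt((-2.7)^2 + (-3.5148)^2 + (-6.4419)^2) = 7.819328
Step 2: Project.
Since ||x|| > R, scale = R/||x|| = 5/7.819328 = 0.639441, proj(x) = scale * x
proj(x) = [-1.726491, -2.247507, -4.119215]
Step 3: Dot product.
a^T * proj(x) = 1*(-1.726491) - 5*(-2.247507) - 3*(-4.119215) = 21.8687


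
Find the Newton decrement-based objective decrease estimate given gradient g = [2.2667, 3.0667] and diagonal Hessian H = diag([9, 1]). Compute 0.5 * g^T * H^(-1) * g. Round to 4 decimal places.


Step 1: H is diagonal, so H^(-1) * g = [0.2519, 3.0667].
Step 2: g^T H^(-1) g = sum_i g_i^2 / H_ii
  = (2.2667)^2/9 + (3.0667)^2/1
  = 0.5709 + 9.4046 = 9.9755
Step 3: Objective decrease = 0.5 * g^T H^(-1) g = 4.9878


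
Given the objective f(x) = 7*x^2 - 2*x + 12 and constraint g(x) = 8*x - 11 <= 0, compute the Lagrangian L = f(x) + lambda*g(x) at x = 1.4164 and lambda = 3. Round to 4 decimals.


Step 1: Evaluate f(x).
f(1.4164) = 7*1.4164^2 - 2*1.4164 + 12 = 23.2105
Step 2: Evaluate g(x).
g(1.4164) = 8*1.4164 - 11 = 0.3312
Step 3: Compute Lagrangian.
L = 23.2105 + 3*0.3312 = 24.2041


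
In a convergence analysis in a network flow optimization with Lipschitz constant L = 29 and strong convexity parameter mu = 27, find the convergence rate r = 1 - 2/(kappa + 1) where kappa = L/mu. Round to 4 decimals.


Step 1: Compute the condition number.
kappa = L/mu = 29/27 = 1.0741
Step 2: Compute the convergence rate.
r = 1 - 2/(kappa + 1) = 1 - 2*mu/(L + mu) = (L - mu)/(L + mu) = 2/56 = 0.0357


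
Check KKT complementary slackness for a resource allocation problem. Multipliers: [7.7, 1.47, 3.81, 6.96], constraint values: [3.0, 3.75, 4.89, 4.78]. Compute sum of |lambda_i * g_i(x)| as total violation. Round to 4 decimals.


KKT complementary slackness check:
lambda_1 * g_1 = 7.7 * 3.0 = 23.1
lambda_2 * g_2 = 1.47 * 3.75 = 5.5125
lambda_3 * g_3 = 3.81 * 4.89 = 18.6309
lambda_4 * g_4 = 6.96 * 4.78 = 33.2688
Total violation = 23.1 + 5.5125 + 18.6309 + 33.2688 = 80.5122


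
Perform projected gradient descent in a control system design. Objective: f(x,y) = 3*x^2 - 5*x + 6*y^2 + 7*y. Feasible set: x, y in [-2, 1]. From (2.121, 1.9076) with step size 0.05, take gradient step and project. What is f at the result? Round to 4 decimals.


Step 1: Compute gradient at (2.121, 1.9076).
grad_x = 2*3*2.121 - 5 = 7.726
grad_y = 2*6*1.9076 + 7 = 29.8912
Step 2: Gradient step.
x_raw = 2.121 - 0.05*7.726 = 1.7347
y_raw = 1.9076 - 0.05*29.8912 = 0.413
Step 3: Project onto [-2, 1].
x_proj = clip(1.7347) = 1.0
y_proj = clip(0.413) = 0.413
Step 4: Evaluate f.
f(1.0, 0.413) = 1.9149


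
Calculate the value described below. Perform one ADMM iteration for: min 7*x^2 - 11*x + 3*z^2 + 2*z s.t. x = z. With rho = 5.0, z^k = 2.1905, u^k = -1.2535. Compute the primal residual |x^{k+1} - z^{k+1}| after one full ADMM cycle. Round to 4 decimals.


ADMM iteration with rho = 5.0, z^k = 2.1905, u^k = -1.2535
Step 1: x-update.
Minimize 7*x^2 - 11*x + (5.0/2)*(x - 2.1905 - 1.2535)^2
FOC: (2*7 + 5.0)*x = 11 + 5.0*(2.1905 + 1.2535)
x^{k+1} = 1.4853
Step 2: z-update.
Minimize 3*z^2 + 2*z + (5.0/2)*(1.4853 - z - 1.2535)^2
FOC: (2*3 + 5.0)*z = -2 + 5.0*(1.4853 - 1.2535)
z^{k+1} = -0.0765
Step 3: u-update.
u^{k+1} = -1.2535 + 1.4853 + 0.0765 = 0.3082
Step 4: Primal residual = |1.4853 + 0.0765| = 1.5617


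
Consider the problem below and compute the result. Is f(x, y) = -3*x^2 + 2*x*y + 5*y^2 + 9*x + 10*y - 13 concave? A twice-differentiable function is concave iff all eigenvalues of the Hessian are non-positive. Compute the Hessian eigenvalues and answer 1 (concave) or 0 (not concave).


The Hessian of f(x,y) = -3*x^2 + 2*x*y + 5*y^2 + 9*x + 10*y - 13 is:
H = [[-6, 2], [2, 10]]
Trace = -6 + 10 = 4
Determinant = -6*10 - (2)^2 = -64
Discriminant = (4)^2 - 4*-64 = 272.0
Eigenvalues: lambda_1 = -6.2462, lambda_2 = 10.2462
The function is not concave.

0


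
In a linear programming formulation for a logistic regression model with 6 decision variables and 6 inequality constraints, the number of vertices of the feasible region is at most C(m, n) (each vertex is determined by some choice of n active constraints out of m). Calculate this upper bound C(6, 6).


Each vertex corresponds to some choice of n active constraints out of m, so the number of vertices is at most C(m, n) = m! / (n!(m-n)!).
m = 6, n = 6
Numerator: 6 * 5 * 4 * 3 * 2 * 1
Denominator: 6! = 720
C(6, 6) = 1


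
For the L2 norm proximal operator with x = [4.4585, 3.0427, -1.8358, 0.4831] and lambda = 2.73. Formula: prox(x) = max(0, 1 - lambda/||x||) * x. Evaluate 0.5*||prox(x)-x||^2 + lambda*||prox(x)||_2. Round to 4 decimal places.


Step 1: Compute ||x||.
||x|| = 5.7219
Step 2: Compute scaling factor.
scale = max(0, 1 - 2.73/5.7219) = 0.5229
Step 3: prox(x) = [2.3313, 1.591, -0.9599, 0.2526]
||prox(x)|| = 2.9919
Step 4: Proximal objective.
0.5*||prox-x||^2 = 3.7265
lambda*||prox|| = 8.1679
Total = 11.8943


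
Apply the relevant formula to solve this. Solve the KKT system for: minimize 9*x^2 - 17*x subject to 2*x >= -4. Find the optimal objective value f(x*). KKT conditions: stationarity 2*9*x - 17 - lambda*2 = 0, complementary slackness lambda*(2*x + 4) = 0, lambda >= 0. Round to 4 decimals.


Step 1: Try lambda = 0 (constraint inactive).
Stationarity: 2*9*x - 17 = 0
x* = 17/(2*9) = 17/18 = 0.9444 (rounded; the exact value 17/18 is used below)
Check constraint: 2*0.9444 = 1.8888 >= -4 -- satisfied.
Step 2: Compute optimal value.
f(x*) = 9*(17/18)^2 - 17*(17/18) = -8.0278
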